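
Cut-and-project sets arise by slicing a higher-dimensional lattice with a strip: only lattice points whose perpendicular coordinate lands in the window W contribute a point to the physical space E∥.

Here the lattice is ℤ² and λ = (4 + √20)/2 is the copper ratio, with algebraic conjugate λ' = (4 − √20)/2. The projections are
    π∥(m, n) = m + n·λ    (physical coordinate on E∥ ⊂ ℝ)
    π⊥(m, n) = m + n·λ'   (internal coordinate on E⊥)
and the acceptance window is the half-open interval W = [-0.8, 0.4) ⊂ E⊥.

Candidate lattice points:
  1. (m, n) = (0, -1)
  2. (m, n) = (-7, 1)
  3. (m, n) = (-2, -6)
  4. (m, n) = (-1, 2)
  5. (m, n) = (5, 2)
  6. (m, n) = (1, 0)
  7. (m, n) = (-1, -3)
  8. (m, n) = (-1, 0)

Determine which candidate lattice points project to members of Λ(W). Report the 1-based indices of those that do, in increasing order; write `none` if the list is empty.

Numerically λ ≈ 4.2361 and λ' = −1/λ ≈ -0.2361.
candidate 1: (m,n)=(0,-1) → π∥ = 0-1·λ ≈ -4.2361, π⊥ = 0-1·λ' ≈ 0.2361 ∈ [-0.8, 0.4) ⇒ IN Λ
candidate 2: (m,n)=(-7,1) → π∥ = -7+1·λ ≈ -2.7639, π⊥ = -7+1·λ' ≈ -7.2361 ∉ [-0.8, 0.4) ⇒ out
candidate 3: (m,n)=(-2,-6) → π∥ = -2-6·λ ≈ -27.4164, π⊥ = -2-6·λ' ≈ -0.5836 ∈ [-0.8, 0.4) ⇒ IN Λ
candidate 4: (m,n)=(-1,2) → π∥ = -1+2·λ ≈ 7.4721, π⊥ = -1+2·λ' ≈ -1.4721 ∉ [-0.8, 0.4) ⇒ out
candidate 5: (m,n)=(5,2) → π∥ = 5+2·λ ≈ 13.4721, π⊥ = 5+2·λ' ≈ 4.5279 ∉ [-0.8, 0.4) ⇒ out
candidate 6: (m,n)=(1,0) → π∥ = 1+0·λ ≈ 1.0000, π⊥ = 1+0·λ' ≈ 1.0000 ∉ [-0.8, 0.4) ⇒ out
candidate 7: (m,n)=(-1,-3) → π∥ = -1-3·λ ≈ -13.7082, π⊥ = -1-3·λ' ≈ -0.2918 ∈ [-0.8, 0.4) ⇒ IN Λ
candidate 8: (m,n)=(-1,0) → π∥ = -1+0·λ ≈ -1.0000, π⊥ = -1+0·λ' ≈ -1.0000 ∉ [-0.8, 0.4) ⇒ out

1, 3, 7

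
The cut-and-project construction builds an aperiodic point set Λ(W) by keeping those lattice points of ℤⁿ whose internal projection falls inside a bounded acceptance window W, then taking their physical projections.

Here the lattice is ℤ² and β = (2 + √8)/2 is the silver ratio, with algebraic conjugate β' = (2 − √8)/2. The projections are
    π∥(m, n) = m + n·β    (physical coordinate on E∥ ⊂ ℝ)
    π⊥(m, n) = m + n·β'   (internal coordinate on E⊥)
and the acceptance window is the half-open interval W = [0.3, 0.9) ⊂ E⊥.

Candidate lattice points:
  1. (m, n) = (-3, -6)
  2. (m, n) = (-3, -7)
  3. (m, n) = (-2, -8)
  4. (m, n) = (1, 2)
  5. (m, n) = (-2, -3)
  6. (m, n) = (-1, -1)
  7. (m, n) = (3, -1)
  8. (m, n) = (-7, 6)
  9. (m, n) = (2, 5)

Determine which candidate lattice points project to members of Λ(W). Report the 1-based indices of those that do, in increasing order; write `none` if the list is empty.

none

Compute β' = (2−√8)/2 = -0.4142, so π⊥(m,n) = m -0.4142·n.
[1] lift (-3,-6): star map gives -0.5147; window check 0.3 ≤ -0.5147 < 0.9 is false → out
[2] lift (-3,-7): star map gives -0.1005; window check 0.3 ≤ -0.1005 < 0.9 is false → out
[3] lift (-2,-8): star map gives 1.3137; window check 0.3 ≤ 1.3137 < 0.9 is false → out
[4] lift (1,2): star map gives 0.1716; window check 0.3 ≤ 0.1716 < 0.9 is false → out
[5] lift (-2,-3): star map gives -0.7574; window check 0.3 ≤ -0.7574 < 0.9 is false → out
[6] lift (-1,-1): star map gives -0.5858; window check 0.3 ≤ -0.5858 < 0.9 is false → out
[7] lift (3,-1): star map gives 3.4142; window check 0.3 ≤ 3.4142 < 0.9 is false → out
[8] lift (-7,6): star map gives -9.4853; window check 0.3 ≤ -9.4853 < 0.9 is false → out
[9] lift (2,5): star map gives -0.0711; window check 0.3 ≤ -0.0711 < 0.9 is false → out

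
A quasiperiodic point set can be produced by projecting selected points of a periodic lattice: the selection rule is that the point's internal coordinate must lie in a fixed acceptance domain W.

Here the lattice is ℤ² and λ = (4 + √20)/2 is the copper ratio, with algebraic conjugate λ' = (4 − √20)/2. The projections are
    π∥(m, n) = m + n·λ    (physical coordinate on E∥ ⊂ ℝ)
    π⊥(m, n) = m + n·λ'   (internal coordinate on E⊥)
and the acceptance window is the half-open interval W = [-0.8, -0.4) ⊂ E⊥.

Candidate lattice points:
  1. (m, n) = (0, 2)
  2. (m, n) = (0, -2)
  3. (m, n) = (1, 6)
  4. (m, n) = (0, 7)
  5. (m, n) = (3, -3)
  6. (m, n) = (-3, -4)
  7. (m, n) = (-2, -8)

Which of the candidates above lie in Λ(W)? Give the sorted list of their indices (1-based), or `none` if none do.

1, 3

Compute λ' = (4−√20)/2 = -0.2361, so π⊥(m,n) = m -0.2361·n.
#1 (0,2): internal coord 0 + (2)·λ' = -0.4721; -0.4721 ∈ [-0.8, -0.4) → IN Λ
#2 (0,-2): internal coord 0 + (-2)·λ' = +0.4721; +0.4721 ∉ [-0.8, -0.4) → out
#3 (1,6): internal coord 1 + (6)·λ' = -0.4164; -0.4164 ∈ [-0.8, -0.4) → IN Λ
#4 (0,7): internal coord 0 + (7)·λ' = -1.6525; -1.6525 ∉ [-0.8, -0.4) → out
#5 (3,-3): internal coord 3 + (-3)·λ' = +3.7082; +3.7082 ∉ [-0.8, -0.4) → out
#6 (-3,-4): internal coord -3 + (-4)·λ' = -2.0557; -2.0557 ∉ [-0.8, -0.4) → out
#7 (-2,-8): internal coord -2 + (-8)·λ' = -0.1115; -0.1115 ∉ [-0.8, -0.4) → out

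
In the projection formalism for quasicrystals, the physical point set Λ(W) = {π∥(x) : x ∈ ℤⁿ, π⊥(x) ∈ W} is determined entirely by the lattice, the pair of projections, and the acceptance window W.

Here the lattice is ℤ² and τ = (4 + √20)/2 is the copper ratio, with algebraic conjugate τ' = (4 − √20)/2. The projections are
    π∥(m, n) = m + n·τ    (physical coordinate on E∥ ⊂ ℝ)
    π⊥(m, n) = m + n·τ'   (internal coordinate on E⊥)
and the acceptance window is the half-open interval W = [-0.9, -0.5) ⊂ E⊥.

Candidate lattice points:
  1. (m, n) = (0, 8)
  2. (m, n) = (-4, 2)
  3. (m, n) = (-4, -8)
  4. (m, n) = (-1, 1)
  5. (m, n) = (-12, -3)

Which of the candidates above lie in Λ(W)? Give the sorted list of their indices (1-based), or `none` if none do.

none

τ' = (4−√20)/2 ≈ -0.236068.
[1] lift (0,8): star map gives -1.888544; window check -0.9 ≤ -1.888544 < -0.5 is false → out
[2] lift (-4,2): star map gives -4.472136; window check -0.9 ≤ -4.472136 < -0.5 is false → out
[3] lift (-4,-8): star map gives -2.111456; window check -0.9 ≤ -2.111456 < -0.5 is false → out
[4] lift (-1,1): star map gives -1.236068; window check -0.9 ≤ -1.236068 < -0.5 is false → out
[5] lift (-12,-3): star map gives -11.291796; window check -0.9 ≤ -11.291796 < -0.5 is false → out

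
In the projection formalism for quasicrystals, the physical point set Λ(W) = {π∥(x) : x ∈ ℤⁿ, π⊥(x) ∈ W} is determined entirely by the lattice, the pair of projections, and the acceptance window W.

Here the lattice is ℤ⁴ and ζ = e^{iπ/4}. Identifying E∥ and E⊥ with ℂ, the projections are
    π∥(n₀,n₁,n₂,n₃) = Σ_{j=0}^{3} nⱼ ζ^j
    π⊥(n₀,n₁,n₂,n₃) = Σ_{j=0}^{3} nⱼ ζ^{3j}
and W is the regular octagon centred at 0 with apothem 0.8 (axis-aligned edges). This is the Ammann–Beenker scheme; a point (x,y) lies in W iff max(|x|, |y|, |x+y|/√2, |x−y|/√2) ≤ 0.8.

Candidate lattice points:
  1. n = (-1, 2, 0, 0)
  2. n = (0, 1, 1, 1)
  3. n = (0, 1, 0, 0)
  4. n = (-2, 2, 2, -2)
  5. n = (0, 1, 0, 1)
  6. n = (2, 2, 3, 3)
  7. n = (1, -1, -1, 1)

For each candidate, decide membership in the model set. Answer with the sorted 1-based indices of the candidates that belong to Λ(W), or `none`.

π⊥(n) = n₀ + n₁ζ³ + n₂ζ⁶ + n₃ζ⁹ where ζ = e^{iπ/4}.
candidate 1: n = (-1, 2, 0, 0) → π⊥ ≈ (-2.414214, +1.414214); max(|x|,|y|,|x±y|/√2) = 2.707107 > 0.8 ⇒ ∉ W
candidate 2: n = (0, 1, 1, 1) → π⊥ ≈ (+0.000000, +0.414214); max(|x|,|y|,|x±y|/√2) = 0.414214 ≤ 0.8 ⇒ ∈ W
candidate 3: n = (0, 1, 0, 0) → π⊥ ≈ (-0.707107, +0.707107); max(|x|,|y|,|x±y|/√2) = 1.000000 > 0.8 ⇒ ∉ W
candidate 4: n = (-2, 2, 2, -2) → π⊥ ≈ (-4.828427, -2.000000); max(|x|,|y|,|x±y|/√2) = 4.828427 > 0.8 ⇒ ∉ W
candidate 5: n = (0, 1, 0, 1) → π⊥ ≈ (+0.000000, +1.414214); max(|x|,|y|,|x±y|/√2) = 1.414214 > 0.8 ⇒ ∉ W
candidate 6: n = (2, 2, 3, 3) → π⊥ ≈ (+2.707107, +0.535534); max(|x|,|y|,|x±y|/√2) = 2.707107 > 0.8 ⇒ ∉ W
candidate 7: n = (1, -1, -1, 1) → π⊥ ≈ (+2.414214, +1.000000); max(|x|,|y|,|x±y|/√2) = 2.414214 > 0.8 ⇒ ∉ W

2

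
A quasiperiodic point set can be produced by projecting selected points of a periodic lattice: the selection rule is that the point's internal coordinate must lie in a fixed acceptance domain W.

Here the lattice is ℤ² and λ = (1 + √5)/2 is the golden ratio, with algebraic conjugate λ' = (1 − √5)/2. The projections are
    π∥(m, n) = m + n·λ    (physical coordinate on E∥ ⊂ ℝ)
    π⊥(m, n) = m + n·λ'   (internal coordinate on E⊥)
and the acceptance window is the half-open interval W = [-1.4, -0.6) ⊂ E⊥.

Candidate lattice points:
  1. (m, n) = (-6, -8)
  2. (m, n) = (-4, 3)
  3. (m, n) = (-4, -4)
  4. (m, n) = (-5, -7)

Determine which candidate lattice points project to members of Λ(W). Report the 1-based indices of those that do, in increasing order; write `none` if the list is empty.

1, 4

Compute λ' = (1−√5)/2 = -0.618034, so π⊥(m,n) = m -0.618034·n.
[1] lift (-6,-8): star map gives -1.055728; window check -1.4 ≤ -1.055728 < -0.6 is true → IN Λ
[2] lift (-4,3): star map gives -5.854102; window check -1.4 ≤ -5.854102 < -0.6 is false → out
[3] lift (-4,-4): star map gives -1.527864; window check -1.4 ≤ -1.527864 < -0.6 is false → out
[4] lift (-5,-7): star map gives -0.673762; window check -1.4 ≤ -0.673762 < -0.6 is true → IN Λ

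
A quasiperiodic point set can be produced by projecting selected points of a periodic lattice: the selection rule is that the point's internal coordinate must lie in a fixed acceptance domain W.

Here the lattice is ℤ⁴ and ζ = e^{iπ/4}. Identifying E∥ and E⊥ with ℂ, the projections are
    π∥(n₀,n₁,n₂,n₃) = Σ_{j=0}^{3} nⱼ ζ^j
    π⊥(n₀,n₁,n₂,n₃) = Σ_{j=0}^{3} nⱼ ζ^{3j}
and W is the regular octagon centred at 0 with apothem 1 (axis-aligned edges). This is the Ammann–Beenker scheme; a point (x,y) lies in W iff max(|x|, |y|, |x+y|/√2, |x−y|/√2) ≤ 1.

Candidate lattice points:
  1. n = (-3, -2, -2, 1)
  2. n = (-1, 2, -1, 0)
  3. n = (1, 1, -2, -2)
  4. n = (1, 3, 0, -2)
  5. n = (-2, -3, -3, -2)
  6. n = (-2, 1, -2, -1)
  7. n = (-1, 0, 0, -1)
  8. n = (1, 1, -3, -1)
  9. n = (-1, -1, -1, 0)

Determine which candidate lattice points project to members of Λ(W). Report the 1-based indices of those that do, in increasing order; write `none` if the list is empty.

9

Internal map: ζ^{3j} for j=0..3 gives (1,0), (−√2/2,√2/2), (0,−1), (√2/2,√2/2).
candidate 1: n = (-3, -2, -2, 1) → π⊥ ≈ (-0.878680, +1.292893); max(|x|,|y|,|x±y|/√2) = 1.535534 > 1 ⇒ ∉ W
candidate 2: n = (-1, 2, -1, 0) → π⊥ ≈ (-2.414214, +2.414214); max(|x|,|y|,|x±y|/√2) = 3.414214 > 1 ⇒ ∉ W
candidate 3: n = (1, 1, -2, -2) → π⊥ ≈ (-1.121320, +1.292893); max(|x|,|y|,|x±y|/√2) = 1.707107 > 1 ⇒ ∉ W
candidate 4: n = (1, 3, 0, -2) → π⊥ ≈ (-2.535534, +0.707107); max(|x|,|y|,|x±y|/√2) = 2.535534 > 1 ⇒ ∉ W
candidate 5: n = (-2, -3, -3, -2) → π⊥ ≈ (-1.292893, -0.535534); max(|x|,|y|,|x±y|/√2) = 1.292893 > 1 ⇒ ∉ W
candidate 6: n = (-2, 1, -2, -1) → π⊥ ≈ (-3.414214, +2.000000); max(|x|,|y|,|x±y|/√2) = 3.828427 > 1 ⇒ ∉ W
candidate 7: n = (-1, 0, 0, -1) → π⊥ ≈ (-1.707107, -0.707107); max(|x|,|y|,|x±y|/√2) = 1.707107 > 1 ⇒ ∉ W
candidate 8: n = (1, 1, -3, -1) → π⊥ ≈ (-0.414214, +3.000000); max(|x|,|y|,|x±y|/√2) = 3.000000 > 1 ⇒ ∉ W
candidate 9: n = (-1, -1, -1, 0) → π⊥ ≈ (-0.292893, +0.292893); max(|x|,|y|,|x±y|/√2) = 0.414214 ≤ 1 ⇒ ∈ W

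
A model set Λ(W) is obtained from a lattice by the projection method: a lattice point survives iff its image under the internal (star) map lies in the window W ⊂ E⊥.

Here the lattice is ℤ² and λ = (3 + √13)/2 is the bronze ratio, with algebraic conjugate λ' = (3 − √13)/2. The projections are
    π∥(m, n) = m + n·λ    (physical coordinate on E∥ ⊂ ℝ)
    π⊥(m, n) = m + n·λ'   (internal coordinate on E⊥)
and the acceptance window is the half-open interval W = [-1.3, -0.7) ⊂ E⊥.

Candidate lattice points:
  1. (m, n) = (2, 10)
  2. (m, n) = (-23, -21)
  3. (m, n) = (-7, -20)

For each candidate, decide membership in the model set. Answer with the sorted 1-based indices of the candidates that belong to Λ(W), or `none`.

Compute λ' = (3−√13)/2 = -0.3028, so π⊥(m,n) = m -0.3028·n.
candidate 1: (m,n)=(2,10) → π∥ = 2+10·λ ≈ 35.0278, π⊥ = 2+10·λ' ≈ -1.0278 ∈ [-1.3, -0.7) ⇒ IN Λ
candidate 2: (m,n)=(-23,-21) → π∥ = -23-21·λ ≈ -92.3583, π⊥ = -23-21·λ' ≈ -16.6417 ∉ [-1.3, -0.7) ⇒ out
candidate 3: (m,n)=(-7,-20) → π∥ = -7-20·λ ≈ -73.0555, π⊥ = -7-20·λ' ≈ -0.9445 ∈ [-1.3, -0.7) ⇒ IN Λ

1, 3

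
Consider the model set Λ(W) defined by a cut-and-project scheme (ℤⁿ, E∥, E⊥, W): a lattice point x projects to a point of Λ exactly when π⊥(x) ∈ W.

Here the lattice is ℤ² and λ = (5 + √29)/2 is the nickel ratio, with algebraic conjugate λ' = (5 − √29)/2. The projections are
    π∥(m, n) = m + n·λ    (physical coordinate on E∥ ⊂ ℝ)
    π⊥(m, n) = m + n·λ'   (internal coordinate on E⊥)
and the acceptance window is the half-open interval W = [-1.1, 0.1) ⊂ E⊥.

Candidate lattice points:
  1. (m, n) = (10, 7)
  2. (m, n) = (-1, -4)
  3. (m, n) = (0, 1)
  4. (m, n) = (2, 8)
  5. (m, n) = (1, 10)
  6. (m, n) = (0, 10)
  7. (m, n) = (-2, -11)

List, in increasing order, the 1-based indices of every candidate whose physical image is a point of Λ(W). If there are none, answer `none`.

2, 3, 5

Compute λ' = (5−√29)/2 = -0.19258, so π⊥(m,n) = m -0.19258·n.
candidate 1: (m,n)=(10,7) → π∥ = 10+7·λ ≈ 46.34808, π⊥ = 10+7·λ' ≈ 8.65192 ∉ [-1.1, 0.1) ⇒ out
candidate 2: (m,n)=(-1,-4) → π∥ = -1-4·λ ≈ -21.77033, π⊥ = -1-4·λ' ≈ -0.22967 ∈ [-1.1, 0.1) ⇒ IN Λ
candidate 3: (m,n)=(0,1) → π∥ = 0+1·λ ≈ 5.19258, π⊥ = 0+1·λ' ≈ -0.19258 ∈ [-1.1, 0.1) ⇒ IN Λ
candidate 4: (m,n)=(2,8) → π∥ = 2+8·λ ≈ 43.54066, π⊥ = 2+8·λ' ≈ 0.45934 ∉ [-1.1, 0.1) ⇒ out
candidate 5: (m,n)=(1,10) → π∥ = 1+10·λ ≈ 52.92582, π⊥ = 1+10·λ' ≈ -0.92582 ∈ [-1.1, 0.1) ⇒ IN Λ
candidate 6: (m,n)=(0,10) → π∥ = 0+10·λ ≈ 51.92582, π⊥ = 0+10·λ' ≈ -1.92582 ∉ [-1.1, 0.1) ⇒ out
candidate 7: (m,n)=(-2,-11) → π∥ = -2-11·λ ≈ -59.11841, π⊥ = -2-11·λ' ≈ 0.11841 ∉ [-1.1, 0.1) ⇒ out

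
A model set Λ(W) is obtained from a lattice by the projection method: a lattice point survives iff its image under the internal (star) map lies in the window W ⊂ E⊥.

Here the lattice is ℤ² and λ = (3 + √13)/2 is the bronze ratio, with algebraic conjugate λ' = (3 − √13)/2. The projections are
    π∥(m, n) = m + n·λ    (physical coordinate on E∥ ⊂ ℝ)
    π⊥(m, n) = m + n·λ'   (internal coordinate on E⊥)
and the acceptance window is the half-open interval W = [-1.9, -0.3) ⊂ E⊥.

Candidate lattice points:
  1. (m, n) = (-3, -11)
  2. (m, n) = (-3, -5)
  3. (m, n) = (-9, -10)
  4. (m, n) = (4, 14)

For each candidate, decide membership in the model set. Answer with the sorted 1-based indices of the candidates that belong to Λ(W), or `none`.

2

λ' = (3−√13)/2 ≈ -0.30278.
[1] lift (-3,-11): star map gives 0.33053; window check -1.9 ≤ 0.33053 < -0.3 is false → out
[2] lift (-3,-5): star map gives -1.48612; window check -1.9 ≤ -1.48612 < -0.3 is true → IN Λ
[3] lift (-9,-10): star map gives -5.97224; window check -1.9 ≤ -5.97224 < -0.3 is false → out
[4] lift (4,14): star map gives -0.23886; window check -1.9 ≤ -0.23886 < -0.3 is false → out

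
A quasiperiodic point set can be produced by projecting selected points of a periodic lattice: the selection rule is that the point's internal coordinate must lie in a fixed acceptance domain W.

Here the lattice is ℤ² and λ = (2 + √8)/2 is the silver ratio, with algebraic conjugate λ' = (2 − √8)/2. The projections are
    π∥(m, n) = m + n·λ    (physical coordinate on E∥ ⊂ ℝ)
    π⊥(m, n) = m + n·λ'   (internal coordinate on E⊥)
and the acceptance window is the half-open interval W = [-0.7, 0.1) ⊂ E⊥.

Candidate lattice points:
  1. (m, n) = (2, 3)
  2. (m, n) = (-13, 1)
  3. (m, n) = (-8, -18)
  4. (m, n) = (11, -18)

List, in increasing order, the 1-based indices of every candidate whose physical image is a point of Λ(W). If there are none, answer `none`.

λ' = (2−√8)/2 ≈ -0.414214.
[1] lift (2,3): star map gives 0.757359; window check -0.7 ≤ 0.757359 < 0.1 is false → out
[2] lift (-13,1): star map gives -13.414214; window check -0.7 ≤ -13.414214 < 0.1 is false → out
[3] lift (-8,-18): star map gives -0.544156; window check -0.7 ≤ -0.544156 < 0.1 is true → IN Λ
[4] lift (11,-18): star map gives 18.455844; window check -0.7 ≤ 18.455844 < 0.1 is false → out

3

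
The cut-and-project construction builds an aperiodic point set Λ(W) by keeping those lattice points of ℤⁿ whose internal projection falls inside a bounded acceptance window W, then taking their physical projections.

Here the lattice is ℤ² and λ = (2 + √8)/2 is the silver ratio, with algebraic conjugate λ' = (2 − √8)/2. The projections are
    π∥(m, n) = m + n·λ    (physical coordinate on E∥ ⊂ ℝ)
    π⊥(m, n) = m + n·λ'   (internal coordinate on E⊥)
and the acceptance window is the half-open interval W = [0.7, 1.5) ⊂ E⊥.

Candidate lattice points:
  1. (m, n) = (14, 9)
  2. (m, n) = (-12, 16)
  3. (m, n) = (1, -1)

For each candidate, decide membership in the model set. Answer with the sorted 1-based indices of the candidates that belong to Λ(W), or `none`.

Compute λ' = (2−√8)/2 = -0.4142, so π⊥(m,n) = m -0.4142·n.
#1 (14,9): internal coord 14 + (9)·λ' = +10.2721; +10.2721 ∉ [0.7, 1.5) → out
#2 (-12,16): internal coord -12 + (16)·λ' = -18.6274; -18.6274 ∉ [0.7, 1.5) → out
#3 (1,-1): internal coord 1 + (-1)·λ' = +1.4142; +1.4142 ∈ [0.7, 1.5) → IN Λ

3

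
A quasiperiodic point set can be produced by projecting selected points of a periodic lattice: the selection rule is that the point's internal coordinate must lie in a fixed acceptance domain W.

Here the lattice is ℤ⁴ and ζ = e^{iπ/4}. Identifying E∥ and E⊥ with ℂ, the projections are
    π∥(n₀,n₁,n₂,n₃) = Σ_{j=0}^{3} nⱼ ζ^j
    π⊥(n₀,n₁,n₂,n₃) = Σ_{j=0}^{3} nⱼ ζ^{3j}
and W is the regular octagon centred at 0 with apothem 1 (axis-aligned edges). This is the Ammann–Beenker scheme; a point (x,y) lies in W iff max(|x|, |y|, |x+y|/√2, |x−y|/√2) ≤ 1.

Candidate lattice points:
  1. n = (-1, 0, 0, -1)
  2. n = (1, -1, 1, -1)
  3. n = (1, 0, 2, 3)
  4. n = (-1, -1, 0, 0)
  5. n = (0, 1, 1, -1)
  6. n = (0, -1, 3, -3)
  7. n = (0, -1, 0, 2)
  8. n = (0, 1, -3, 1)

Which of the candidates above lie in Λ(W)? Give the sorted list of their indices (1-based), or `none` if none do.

4

Internal map: ζ^{3j} for j=0..3 gives (1,0), (−√2/2,√2/2), (0,−1), (√2/2,√2/2).
#1 (-1, 0, 0, -1): internal (-1.70711, -0.70711); octagon support 1.70711 vs apothem 1 → ∉ W
#2 (1, -1, 1, -1): internal (1.00000, -2.41421); octagon support 2.41421 vs apothem 1 → ∉ W
#3 (1, 0, 2, 3): internal (3.12132, 0.12132); octagon support 3.12132 vs apothem 1 → ∉ W
#4 (-1, -1, 0, 0): internal (-0.29289, -0.70711); octagon support 0.70711 vs apothem 1 → ∈ W
#5 (0, 1, 1, -1): internal (-1.41421, -1.00000); octagon support 1.70711 vs apothem 1 → ∉ W
#6 (0, -1, 3, -3): internal (-1.41421, -5.82843); octagon support 5.82843 vs apothem 1 → ∉ W
#7 (0, -1, 0, 2): internal (2.12132, 0.70711); octagon support 2.12132 vs apothem 1 → ∉ W
#8 (0, 1, -3, 1): internal (0.00000, 4.41421); octagon support 4.41421 vs apothem 1 → ∉ W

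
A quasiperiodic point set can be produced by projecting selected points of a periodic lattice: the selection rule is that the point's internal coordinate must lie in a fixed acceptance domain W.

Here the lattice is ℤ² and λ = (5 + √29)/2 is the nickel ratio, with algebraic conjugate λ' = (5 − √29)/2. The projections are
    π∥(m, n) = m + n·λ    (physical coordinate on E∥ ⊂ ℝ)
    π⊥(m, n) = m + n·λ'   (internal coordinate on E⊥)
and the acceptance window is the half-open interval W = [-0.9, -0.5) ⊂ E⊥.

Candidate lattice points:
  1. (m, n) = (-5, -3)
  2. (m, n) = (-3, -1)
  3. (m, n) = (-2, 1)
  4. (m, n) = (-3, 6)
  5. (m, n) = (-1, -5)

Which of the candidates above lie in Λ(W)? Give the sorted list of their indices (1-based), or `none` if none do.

Compute λ' = (5−√29)/2 = -0.192582, so π⊥(m,n) = m -0.192582·n.
#1 (-5,-3): internal coord -5 + (-3)·λ' = -4.422253; -4.422253 ∉ [-0.9, -0.5) → out
#2 (-3,-1): internal coord -3 + (-1)·λ' = -2.807418; -2.807418 ∉ [-0.9, -0.5) → out
#3 (-2,1): internal coord -2 + (1)·λ' = -2.192582; -2.192582 ∉ [-0.9, -0.5) → out
#4 (-3,6): internal coord -3 + (6)·λ' = -4.155494; -4.155494 ∉ [-0.9, -0.5) → out
#5 (-1,-5): internal coord -1 + (-5)·λ' = -0.037088; -0.037088 ∉ [-0.9, -0.5) → out

none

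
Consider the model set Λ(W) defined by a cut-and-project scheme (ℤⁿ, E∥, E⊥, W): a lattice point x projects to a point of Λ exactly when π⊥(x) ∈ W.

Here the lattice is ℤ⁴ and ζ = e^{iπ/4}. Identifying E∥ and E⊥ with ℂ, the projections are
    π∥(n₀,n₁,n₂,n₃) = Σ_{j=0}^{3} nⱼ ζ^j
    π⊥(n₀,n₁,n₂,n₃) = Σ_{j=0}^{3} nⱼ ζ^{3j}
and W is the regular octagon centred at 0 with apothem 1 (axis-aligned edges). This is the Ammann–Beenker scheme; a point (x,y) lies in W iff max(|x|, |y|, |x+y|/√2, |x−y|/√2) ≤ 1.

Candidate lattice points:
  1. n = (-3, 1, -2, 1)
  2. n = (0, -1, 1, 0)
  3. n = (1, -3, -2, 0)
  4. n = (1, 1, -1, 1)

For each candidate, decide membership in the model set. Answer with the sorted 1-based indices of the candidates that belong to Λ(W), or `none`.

Internal map: ζ^{3j} for j=0..3 gives (1,0), (−√2/2,√2/2), (0,−1), (√2/2,√2/2).
candidate 1: n = (-3, 1, -2, 1) → π⊥ ≈ (-3.0000, +3.4142); max(|x|,|y|,|x±y|/√2) = 4.5355 > 1 ⇒ ∉ W
candidate 2: n = (0, -1, 1, 0) → π⊥ ≈ (+0.7071, -1.7071); max(|x|,|y|,|x±y|/√2) = 1.7071 > 1 ⇒ ∉ W
candidate 3: n = (1, -3, -2, 0) → π⊥ ≈ (+3.1213, -0.1213); max(|x|,|y|,|x±y|/√2) = 3.1213 > 1 ⇒ ∉ W
candidate 4: n = (1, 1, -1, 1) → π⊥ ≈ (+1.0000, +2.4142); max(|x|,|y|,|x±y|/√2) = 2.4142 > 1 ⇒ ∉ W

none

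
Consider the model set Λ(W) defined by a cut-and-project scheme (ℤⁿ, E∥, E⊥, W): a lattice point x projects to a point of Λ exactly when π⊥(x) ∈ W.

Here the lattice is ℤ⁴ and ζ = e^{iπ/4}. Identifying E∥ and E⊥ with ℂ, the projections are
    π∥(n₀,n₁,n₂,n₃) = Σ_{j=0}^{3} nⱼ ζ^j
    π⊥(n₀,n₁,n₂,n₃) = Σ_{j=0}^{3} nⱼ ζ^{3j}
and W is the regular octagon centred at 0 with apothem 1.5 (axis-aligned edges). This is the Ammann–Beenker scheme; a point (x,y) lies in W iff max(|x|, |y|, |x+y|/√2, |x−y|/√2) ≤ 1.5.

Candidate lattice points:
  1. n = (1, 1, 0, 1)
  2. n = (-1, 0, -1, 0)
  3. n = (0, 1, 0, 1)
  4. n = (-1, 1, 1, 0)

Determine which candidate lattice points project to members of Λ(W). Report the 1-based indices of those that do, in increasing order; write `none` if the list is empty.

With ζ = e^{iπ/4} the internal vectors are ζ^0,ζ^3,ζ^6,ζ^9.
#1 (1, 1, 0, 1): internal (1.000000, 1.414214); octagon support 1.707107 vs apothem 1.5 → ∉ W
#2 (-1, 0, -1, 0): internal (-1.000000, 1.000000); octagon support 1.414214 vs apothem 1.5 → ∈ W
#3 (0, 1, 0, 1): internal (0.000000, 1.414214); octagon support 1.414214 vs apothem 1.5 → ∈ W
#4 (-1, 1, 1, 0): internal (-1.707107, -0.292893); octagon support 1.707107 vs apothem 1.5 → ∉ W

2, 3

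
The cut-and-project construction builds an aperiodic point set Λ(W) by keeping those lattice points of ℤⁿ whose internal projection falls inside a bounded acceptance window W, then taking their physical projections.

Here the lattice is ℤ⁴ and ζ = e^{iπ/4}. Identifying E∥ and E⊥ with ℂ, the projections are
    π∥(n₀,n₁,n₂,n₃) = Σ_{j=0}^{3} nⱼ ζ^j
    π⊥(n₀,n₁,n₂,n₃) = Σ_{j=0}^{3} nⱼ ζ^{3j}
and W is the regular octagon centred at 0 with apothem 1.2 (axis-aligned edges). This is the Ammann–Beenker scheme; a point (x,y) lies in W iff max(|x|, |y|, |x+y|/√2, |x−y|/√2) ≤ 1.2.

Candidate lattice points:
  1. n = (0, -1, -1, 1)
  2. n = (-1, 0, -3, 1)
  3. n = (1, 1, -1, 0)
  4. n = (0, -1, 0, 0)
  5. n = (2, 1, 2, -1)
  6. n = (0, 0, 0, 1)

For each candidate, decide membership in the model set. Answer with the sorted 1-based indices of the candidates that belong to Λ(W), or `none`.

With ζ = e^{iπ/4} the internal vectors are ζ^0,ζ^3,ζ^6,ζ^9.
#1 (0, -1, -1, 1): internal (1.4142, 1.0000); octagon support 1.7071 vs apothem 1.2 → ∉ W
#2 (-1, 0, -3, 1): internal (-0.2929, 3.7071); octagon support 3.7071 vs apothem 1.2 → ∉ W
#3 (1, 1, -1, 0): internal (0.2929, 1.7071); octagon support 1.7071 vs apothem 1.2 → ∉ W
#4 (0, -1, 0, 0): internal (0.7071, -0.7071); octagon support 1.0000 vs apothem 1.2 → ∈ W
#5 (2, 1, 2, -1): internal (0.5858, -2.0000); octagon support 2.0000 vs apothem 1.2 → ∉ W
#6 (0, 0, 0, 1): internal (0.7071, 0.7071); octagon support 1.0000 vs apothem 1.2 → ∈ W

4, 6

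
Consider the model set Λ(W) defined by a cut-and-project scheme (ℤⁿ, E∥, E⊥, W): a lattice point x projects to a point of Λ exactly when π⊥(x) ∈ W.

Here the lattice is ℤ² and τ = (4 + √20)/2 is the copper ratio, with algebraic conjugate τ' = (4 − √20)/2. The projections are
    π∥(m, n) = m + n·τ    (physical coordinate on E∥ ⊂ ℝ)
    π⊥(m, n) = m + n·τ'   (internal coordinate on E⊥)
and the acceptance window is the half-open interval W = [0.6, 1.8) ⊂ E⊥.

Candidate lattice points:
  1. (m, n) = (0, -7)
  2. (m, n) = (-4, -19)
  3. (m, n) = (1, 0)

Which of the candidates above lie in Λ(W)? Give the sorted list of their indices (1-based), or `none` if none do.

Numerically τ ≈ 4.2361 and τ' = −1/τ ≈ -0.2361.
candidate 1: (m,n)=(0,-7) → π∥ = 0-7·τ ≈ -29.6525, π⊥ = 0-7·τ' ≈ 1.6525 ∈ [0.6, 1.8) ⇒ IN Λ
candidate 2: (m,n)=(-4,-19) → π∥ = -4-19·τ ≈ -84.4853, π⊥ = -4-19·τ' ≈ 0.4853 ∉ [0.6, 1.8) ⇒ out
candidate 3: (m,n)=(1,0) → π∥ = 1+0·τ ≈ 1.0000, π⊥ = 1+0·τ' ≈ 1.0000 ∈ [0.6, 1.8) ⇒ IN Λ

1, 3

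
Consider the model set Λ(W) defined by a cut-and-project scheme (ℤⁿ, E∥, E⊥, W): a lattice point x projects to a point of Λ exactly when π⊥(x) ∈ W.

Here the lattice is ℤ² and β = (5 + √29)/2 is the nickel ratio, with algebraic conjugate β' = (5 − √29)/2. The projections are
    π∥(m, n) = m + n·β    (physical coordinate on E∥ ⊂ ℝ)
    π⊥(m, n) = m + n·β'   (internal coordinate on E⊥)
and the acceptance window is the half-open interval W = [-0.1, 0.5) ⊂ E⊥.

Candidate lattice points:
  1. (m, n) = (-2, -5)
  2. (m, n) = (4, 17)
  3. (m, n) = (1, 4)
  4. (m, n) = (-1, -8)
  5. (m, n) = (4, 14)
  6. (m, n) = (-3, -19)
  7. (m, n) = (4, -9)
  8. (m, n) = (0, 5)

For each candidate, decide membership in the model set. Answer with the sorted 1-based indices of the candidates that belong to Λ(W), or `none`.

3

Compute β' = (5−√29)/2 = -0.1926, so π⊥(m,n) = m -0.1926·n.
#1 (-2,-5): internal coord -2 + (-5)·β' = -1.0371; -1.0371 ∉ [-0.1, 0.5) → out
#2 (4,17): internal coord 4 + (17)·β' = +0.7261; +0.7261 ∉ [-0.1, 0.5) → out
#3 (1,4): internal coord 1 + (4)·β' = +0.2297; +0.2297 ∈ [-0.1, 0.5) → IN Λ
#4 (-1,-8): internal coord -1 + (-8)·β' = +0.5407; +0.5407 ∉ [-0.1, 0.5) → out
#5 (4,14): internal coord 4 + (14)·β' = +1.3038; +1.3038 ∉ [-0.1, 0.5) → out
#6 (-3,-19): internal coord -3 + (-19)·β' = +0.6591; +0.6591 ∉ [-0.1, 0.5) → out
#7 (4,-9): internal coord 4 + (-9)·β' = +5.7332; +5.7332 ∉ [-0.1, 0.5) → out
#8 (0,5): internal coord 0 + (5)·β' = -0.9629; -0.9629 ∉ [-0.1, 0.5) → out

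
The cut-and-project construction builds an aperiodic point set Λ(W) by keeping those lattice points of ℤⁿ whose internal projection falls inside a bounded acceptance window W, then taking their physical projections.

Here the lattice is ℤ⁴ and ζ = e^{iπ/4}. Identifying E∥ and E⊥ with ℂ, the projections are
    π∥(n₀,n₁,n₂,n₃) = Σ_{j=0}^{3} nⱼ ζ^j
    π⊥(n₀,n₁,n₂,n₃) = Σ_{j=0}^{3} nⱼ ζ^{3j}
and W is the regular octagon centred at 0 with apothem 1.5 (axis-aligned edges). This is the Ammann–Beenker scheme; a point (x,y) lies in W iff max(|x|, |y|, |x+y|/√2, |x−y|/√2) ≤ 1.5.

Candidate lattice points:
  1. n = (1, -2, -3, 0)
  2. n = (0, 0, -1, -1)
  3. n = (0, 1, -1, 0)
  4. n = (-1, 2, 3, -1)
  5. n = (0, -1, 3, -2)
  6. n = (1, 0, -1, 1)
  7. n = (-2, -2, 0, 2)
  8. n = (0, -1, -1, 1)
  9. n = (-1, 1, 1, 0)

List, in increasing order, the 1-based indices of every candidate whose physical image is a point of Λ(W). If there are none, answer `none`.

π⊥(n) = n₀ + n₁ζ³ + n₂ζ⁶ + n₃ζ⁹ where ζ = e^{iπ/4}.
#1 (1, -2, -3, 0): internal (2.41421, 1.58579); octagon support 2.82843 vs apothem 1.5 → ∉ W
#2 (0, 0, -1, -1): internal (-0.70711, 0.29289); octagon support 0.70711 vs apothem 1.5 → ∈ W
#3 (0, 1, -1, 0): internal (-0.70711, 1.70711); octagon support 1.70711 vs apothem 1.5 → ∉ W
#4 (-1, 2, 3, -1): internal (-3.12132, -2.29289); octagon support 3.82843 vs apothem 1.5 → ∉ W
#5 (0, -1, 3, -2): internal (-0.70711, -5.12132); octagon support 5.12132 vs apothem 1.5 → ∉ W
#6 (1, 0, -1, 1): internal (1.70711, 1.70711); octagon support 2.41421 vs apothem 1.5 → ∉ W
#7 (-2, -2, 0, 2): internal (0.82843, 0.00000); octagon support 0.82843 vs apothem 1.5 → ∈ W
#8 (0, -1, -1, 1): internal (1.41421, 1.00000); octagon support 1.70711 vs apothem 1.5 → ∉ W
#9 (-1, 1, 1, 0): internal (-1.70711, -0.29289); octagon support 1.70711 vs apothem 1.5 → ∉ W

2, 7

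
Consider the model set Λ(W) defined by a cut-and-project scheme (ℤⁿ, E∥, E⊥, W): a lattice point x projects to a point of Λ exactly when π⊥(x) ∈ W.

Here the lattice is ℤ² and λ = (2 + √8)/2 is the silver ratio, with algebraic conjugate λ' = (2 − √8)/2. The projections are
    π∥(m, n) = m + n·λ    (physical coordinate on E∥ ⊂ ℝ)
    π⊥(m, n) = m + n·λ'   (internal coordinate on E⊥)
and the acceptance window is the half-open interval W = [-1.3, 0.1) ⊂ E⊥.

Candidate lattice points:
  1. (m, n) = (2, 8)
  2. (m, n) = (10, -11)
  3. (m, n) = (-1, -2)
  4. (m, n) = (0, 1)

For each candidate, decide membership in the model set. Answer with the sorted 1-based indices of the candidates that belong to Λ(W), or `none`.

3, 4

λ' = (2−√8)/2 ≈ -0.414214.
#1 (2,8): internal coord 2 + (8)·λ' = -1.313708; -1.313708 ∉ [-1.3, 0.1) → out
#2 (10,-11): internal coord 10 + (-11)·λ' = +14.556349; +14.556349 ∉ [-1.3, 0.1) → out
#3 (-1,-2): internal coord -1 + (-2)·λ' = -0.171573; -0.171573 ∈ [-1.3, 0.1) → IN Λ
#4 (0,1): internal coord 0 + (1)·λ' = -0.414214; -0.414214 ∈ [-1.3, 0.1) → IN Λ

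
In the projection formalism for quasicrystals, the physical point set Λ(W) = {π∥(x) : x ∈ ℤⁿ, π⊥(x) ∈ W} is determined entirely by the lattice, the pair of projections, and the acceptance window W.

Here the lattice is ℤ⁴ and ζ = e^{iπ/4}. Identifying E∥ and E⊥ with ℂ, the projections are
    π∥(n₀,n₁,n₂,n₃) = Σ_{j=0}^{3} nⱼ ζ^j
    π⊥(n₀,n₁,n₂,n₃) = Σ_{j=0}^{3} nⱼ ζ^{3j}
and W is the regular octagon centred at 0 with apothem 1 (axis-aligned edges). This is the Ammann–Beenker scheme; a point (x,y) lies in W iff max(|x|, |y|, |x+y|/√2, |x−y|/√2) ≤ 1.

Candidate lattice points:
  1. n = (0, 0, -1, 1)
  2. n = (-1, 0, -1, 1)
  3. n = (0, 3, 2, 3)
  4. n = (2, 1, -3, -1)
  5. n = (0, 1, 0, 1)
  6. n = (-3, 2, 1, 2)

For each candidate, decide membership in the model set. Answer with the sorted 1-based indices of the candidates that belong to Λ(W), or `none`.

none

Internal map: ζ^{3j} for j=0..3 gives (1,0), (−√2/2,√2/2), (0,−1), (√2/2,√2/2).
candidate 1: n = (0, 0, -1, 1) → π⊥ ≈ (+0.7071, +1.7071); max(|x|,|y|,|x±y|/√2) = 1.7071 > 1 ⇒ ∉ W
candidate 2: n = (-1, 0, -1, 1) → π⊥ ≈ (-0.2929, +1.7071); max(|x|,|y|,|x±y|/√2) = 1.7071 > 1 ⇒ ∉ W
candidate 3: n = (0, 3, 2, 3) → π⊥ ≈ (+0.0000, +2.2426); max(|x|,|y|,|x±y|/√2) = 2.2426 > 1 ⇒ ∉ W
candidate 4: n = (2, 1, -3, -1) → π⊥ ≈ (+0.5858, +3.0000); max(|x|,|y|,|x±y|/√2) = 3.0000 > 1 ⇒ ∉ W
candidate 5: n = (0, 1, 0, 1) → π⊥ ≈ (+0.0000, +1.4142); max(|x|,|y|,|x±y|/√2) = 1.4142 > 1 ⇒ ∉ W
candidate 6: n = (-3, 2, 1, 2) → π⊥ ≈ (-3.0000, +1.8284); max(|x|,|y|,|x±y|/√2) = 3.4142 > 1 ⇒ ∉ W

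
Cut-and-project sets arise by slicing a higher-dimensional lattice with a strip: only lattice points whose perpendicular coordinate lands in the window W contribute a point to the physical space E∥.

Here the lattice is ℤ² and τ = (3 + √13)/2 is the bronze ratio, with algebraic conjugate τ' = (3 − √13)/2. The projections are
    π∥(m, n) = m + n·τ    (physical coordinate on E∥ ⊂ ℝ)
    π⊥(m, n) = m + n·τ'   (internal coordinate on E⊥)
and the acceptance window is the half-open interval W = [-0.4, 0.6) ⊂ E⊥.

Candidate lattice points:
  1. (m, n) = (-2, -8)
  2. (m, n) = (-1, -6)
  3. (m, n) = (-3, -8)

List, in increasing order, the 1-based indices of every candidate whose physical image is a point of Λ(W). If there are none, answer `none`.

τ' = (3−√13)/2 ≈ -0.3028.
#1 (-2,-8): internal coord -2 + (-8)·τ' = +0.4222; +0.4222 ∈ [-0.4, 0.6) → IN Λ
#2 (-1,-6): internal coord -1 + (-6)·τ' = +0.8167; +0.8167 ∉ [-0.4, 0.6) → out
#3 (-3,-8): internal coord -3 + (-8)·τ' = -0.5778; -0.5778 ∉ [-0.4, 0.6) → out

1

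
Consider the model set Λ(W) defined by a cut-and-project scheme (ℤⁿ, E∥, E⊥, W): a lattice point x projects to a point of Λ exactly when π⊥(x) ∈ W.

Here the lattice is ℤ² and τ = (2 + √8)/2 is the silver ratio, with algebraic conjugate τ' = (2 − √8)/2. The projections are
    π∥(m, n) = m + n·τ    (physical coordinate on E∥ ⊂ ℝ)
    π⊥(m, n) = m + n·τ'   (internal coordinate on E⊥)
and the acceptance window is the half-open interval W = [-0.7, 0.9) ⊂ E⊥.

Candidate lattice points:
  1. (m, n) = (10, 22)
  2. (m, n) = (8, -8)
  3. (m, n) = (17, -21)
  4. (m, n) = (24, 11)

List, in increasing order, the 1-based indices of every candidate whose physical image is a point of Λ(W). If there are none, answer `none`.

Compute τ' = (2−√8)/2 = -0.41421, so π⊥(m,n) = m -0.41421·n.
#1 (10,22): internal coord 10 + (22)·τ' = +0.88730; +0.88730 ∈ [-0.7, 0.9) → IN Λ
#2 (8,-8): internal coord 8 + (-8)·τ' = +11.31371; +11.31371 ∉ [-0.7, 0.9) → out
#3 (17,-21): internal coord 17 + (-21)·τ' = +25.69848; +25.69848 ∉ [-0.7, 0.9) → out
#4 (24,11): internal coord 24 + (11)·τ' = +19.44365; +19.44365 ∉ [-0.7, 0.9) → out

1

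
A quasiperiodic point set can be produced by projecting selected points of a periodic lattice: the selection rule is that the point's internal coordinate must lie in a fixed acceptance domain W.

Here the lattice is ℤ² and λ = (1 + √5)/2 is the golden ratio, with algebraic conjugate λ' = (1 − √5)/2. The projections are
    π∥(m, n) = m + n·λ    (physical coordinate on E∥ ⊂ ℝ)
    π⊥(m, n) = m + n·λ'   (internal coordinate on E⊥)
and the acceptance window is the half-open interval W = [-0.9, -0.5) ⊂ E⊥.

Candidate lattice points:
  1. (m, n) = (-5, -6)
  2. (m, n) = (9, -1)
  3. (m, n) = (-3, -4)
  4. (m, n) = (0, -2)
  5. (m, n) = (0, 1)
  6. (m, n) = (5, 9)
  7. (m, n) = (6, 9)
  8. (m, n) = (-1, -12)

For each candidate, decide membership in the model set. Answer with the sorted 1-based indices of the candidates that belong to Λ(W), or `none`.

3, 5, 6

Numerically λ ≈ 1.618034 and λ' = −1/λ ≈ -0.618034.
[1] lift (-5,-6): star map gives -1.291796; window check -0.9 ≤ -1.291796 < -0.5 is false → out
[2] lift (9,-1): star map gives 9.618034; window check -0.9 ≤ 9.618034 < -0.5 is false → out
[3] lift (-3,-4): star map gives -0.527864; window check -0.9 ≤ -0.527864 < -0.5 is true → IN Λ
[4] lift (0,-2): star map gives 1.236068; window check -0.9 ≤ 1.236068 < -0.5 is false → out
[5] lift (0,1): star map gives -0.618034; window check -0.9 ≤ -0.618034 < -0.5 is true → IN Λ
[6] lift (5,9): star map gives -0.562306; window check -0.9 ≤ -0.562306 < -0.5 is true → IN Λ
[7] lift (6,9): star map gives 0.437694; window check -0.9 ≤ 0.437694 < -0.5 is false → out
[8] lift (-1,-12): star map gives 6.416408; window check -0.9 ≤ 6.416408 < -0.5 is false → out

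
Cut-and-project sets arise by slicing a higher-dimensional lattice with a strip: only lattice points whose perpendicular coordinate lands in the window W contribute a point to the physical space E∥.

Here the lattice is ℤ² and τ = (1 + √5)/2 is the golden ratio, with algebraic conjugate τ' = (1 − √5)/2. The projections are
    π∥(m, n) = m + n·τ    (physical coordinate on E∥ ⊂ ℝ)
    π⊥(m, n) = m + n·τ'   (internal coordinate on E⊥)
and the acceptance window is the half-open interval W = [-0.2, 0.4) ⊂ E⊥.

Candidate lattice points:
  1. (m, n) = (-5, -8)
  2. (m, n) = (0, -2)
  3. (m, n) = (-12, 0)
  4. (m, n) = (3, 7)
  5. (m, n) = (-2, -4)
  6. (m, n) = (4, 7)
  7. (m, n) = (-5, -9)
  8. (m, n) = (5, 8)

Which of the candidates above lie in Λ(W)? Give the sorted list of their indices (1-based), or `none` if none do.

1, 8

Compute τ' = (1−√5)/2 = -0.6180, so π⊥(m,n) = m -0.6180·n.
[1] lift (-5,-8): star map gives -0.0557; window check -0.2 ≤ -0.0557 < 0.4 is true → IN Λ
[2] lift (0,-2): star map gives 1.2361; window check -0.2 ≤ 1.2361 < 0.4 is false → out
[3] lift (-12,0): star map gives -12.0000; window check -0.2 ≤ -12.0000 < 0.4 is false → out
[4] lift (3,7): star map gives -1.3262; window check -0.2 ≤ -1.3262 < 0.4 is false → out
[5] lift (-2,-4): star map gives 0.4721; window check -0.2 ≤ 0.4721 < 0.4 is false → out
[6] lift (4,7): star map gives -0.3262; window check -0.2 ≤ -0.3262 < 0.4 is false → out
[7] lift (-5,-9): star map gives 0.5623; window check -0.2 ≤ 0.5623 < 0.4 is false → out
[8] lift (5,8): star map gives 0.0557; window check -0.2 ≤ 0.0557 < 0.4 is true → IN Λ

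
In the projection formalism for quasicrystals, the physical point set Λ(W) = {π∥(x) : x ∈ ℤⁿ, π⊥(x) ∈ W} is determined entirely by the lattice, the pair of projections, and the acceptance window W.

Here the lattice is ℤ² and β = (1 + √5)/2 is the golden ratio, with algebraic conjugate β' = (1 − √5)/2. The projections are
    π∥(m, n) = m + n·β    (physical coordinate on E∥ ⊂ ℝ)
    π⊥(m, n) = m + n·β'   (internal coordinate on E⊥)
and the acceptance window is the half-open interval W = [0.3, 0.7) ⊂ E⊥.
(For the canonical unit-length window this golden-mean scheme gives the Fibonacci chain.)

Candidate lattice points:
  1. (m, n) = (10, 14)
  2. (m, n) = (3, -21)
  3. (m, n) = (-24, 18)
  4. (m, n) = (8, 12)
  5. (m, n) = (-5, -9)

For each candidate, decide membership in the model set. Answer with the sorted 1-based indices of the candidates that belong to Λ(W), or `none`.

β' = (1−√5)/2 ≈ -0.6180.
candidate 1: (m,n)=(10,14) → π∥ = 10+14·β ≈ 32.6525, π⊥ = 10+14·β' ≈ 1.3475 ∉ [0.3, 0.7) ⇒ out
candidate 2: (m,n)=(3,-21) → π∥ = 3-21·β ≈ -30.9787, π⊥ = 3-21·β' ≈ 15.9787 ∉ [0.3, 0.7) ⇒ out
candidate 3: (m,n)=(-24,18) → π∥ = -24+18·β ≈ 5.1246, π⊥ = -24+18·β' ≈ -35.1246 ∉ [0.3, 0.7) ⇒ out
candidate 4: (m,n)=(8,12) → π∥ = 8+12·β ≈ 27.4164, π⊥ = 8+12·β' ≈ 0.5836 ∈ [0.3, 0.7) ⇒ IN Λ
candidate 5: (m,n)=(-5,-9) → π∥ = -5-9·β ≈ -19.5623, π⊥ = -5-9·β' ≈ 0.5623 ∈ [0.3, 0.7) ⇒ IN Λ

4, 5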